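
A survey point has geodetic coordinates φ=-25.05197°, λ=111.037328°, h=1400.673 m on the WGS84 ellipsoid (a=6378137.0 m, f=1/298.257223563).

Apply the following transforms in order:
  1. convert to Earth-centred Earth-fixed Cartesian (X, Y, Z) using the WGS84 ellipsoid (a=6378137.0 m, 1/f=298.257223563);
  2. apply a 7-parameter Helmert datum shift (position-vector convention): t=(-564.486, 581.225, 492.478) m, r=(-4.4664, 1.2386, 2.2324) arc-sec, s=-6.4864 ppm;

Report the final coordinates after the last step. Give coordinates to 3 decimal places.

X=-2076529.656 m, Y=5397867.722 m, Z=-2684478.486 m

start: φ=-25.051970°, λ=111.037328°, h=1400.673 m
→ ECEF (a=6378137.000, f=1/298.257223563): X=-2075904.0969, Y=5397402.1109, Z=-2684883.9715
→ Helmert 7p (PV): X=-2076529.6557, Y=5397867.7215, Z=-2684478.4859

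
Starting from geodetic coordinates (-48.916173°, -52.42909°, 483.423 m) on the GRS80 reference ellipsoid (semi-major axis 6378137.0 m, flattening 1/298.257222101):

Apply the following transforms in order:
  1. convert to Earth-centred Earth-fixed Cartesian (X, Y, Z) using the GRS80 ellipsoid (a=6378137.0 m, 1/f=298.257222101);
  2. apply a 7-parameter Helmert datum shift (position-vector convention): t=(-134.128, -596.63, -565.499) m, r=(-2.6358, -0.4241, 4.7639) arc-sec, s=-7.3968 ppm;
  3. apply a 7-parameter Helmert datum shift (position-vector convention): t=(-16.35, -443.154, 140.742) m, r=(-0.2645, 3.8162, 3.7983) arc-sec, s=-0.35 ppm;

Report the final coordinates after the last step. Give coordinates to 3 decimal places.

start: φ=-48.916173°, λ=-52.429090°, h=483.423 m
→ ECEF (a=6378137.000, f=1/298.257222101): X=2560788.0385, Y=-3328745.7812, Z=-4784801.9963
→ Helmert 7p (PV): X=2560721.6871, Y=-3329319.7887, Z=-4785284.3011
→ Helmert 7p (PV): X=2560677.2145, Y=-3329720.7589, Z=-4785184.9920

X=2560677.214 m, Y=-3329720.759 m, Z=-4785184.992 m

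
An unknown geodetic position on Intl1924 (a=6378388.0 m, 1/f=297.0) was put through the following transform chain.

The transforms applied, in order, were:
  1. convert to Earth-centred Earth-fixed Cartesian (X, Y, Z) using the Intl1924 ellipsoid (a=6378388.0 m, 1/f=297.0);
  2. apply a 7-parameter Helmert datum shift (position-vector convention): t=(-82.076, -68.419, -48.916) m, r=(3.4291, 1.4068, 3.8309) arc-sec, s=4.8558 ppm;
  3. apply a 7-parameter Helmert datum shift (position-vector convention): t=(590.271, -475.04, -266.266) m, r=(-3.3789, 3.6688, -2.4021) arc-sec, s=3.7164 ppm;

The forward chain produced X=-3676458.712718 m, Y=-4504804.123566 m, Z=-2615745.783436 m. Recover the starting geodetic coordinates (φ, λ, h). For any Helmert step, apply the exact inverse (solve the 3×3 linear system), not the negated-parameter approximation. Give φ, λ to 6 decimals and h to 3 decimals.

φ=-24.364542°, λ=-129.225724°, h=837.959 m

start: X=-3676458.7127, Y=-4504804.1236, Z=-2615745.7834 m
→ Helmert⁻¹: X=-3676936.3390, Y=-4504312.3170, Z=-2615608.9852
→ Helmert⁻¹: X=-3676902.2257, Y=-4504197.2183, Z=-2615497.5653
→ geod (Bowring, a=6378388.000): φ=-24.36454200°, λ=-129.22572400°, h=837.9590 m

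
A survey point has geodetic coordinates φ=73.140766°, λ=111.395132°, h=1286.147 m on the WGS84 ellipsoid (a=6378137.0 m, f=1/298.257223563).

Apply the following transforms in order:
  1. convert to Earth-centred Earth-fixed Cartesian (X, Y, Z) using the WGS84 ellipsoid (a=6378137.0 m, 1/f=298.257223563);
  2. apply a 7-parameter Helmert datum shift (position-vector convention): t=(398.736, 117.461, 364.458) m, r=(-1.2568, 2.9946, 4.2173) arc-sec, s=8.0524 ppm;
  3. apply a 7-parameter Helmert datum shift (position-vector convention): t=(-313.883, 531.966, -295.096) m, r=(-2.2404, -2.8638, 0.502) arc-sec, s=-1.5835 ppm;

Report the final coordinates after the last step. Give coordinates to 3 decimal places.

start: φ=73.140766°, λ=111.395132°, h=1286.147 m
→ ECEF (a=6378137.000, f=1/298.257223563): X=-677015.5812, Y=1727972.2925, Z=6083047.5208
→ Helmert 7p (PV): X=-676569.3115, Y=1728126.8906, Z=6083460.2622
→ Helmert 7p (PV): X=-676970.7922, Y=1728720.5505, Z=6083127.3691

X=-676970.792 m, Y=1728720.550 m, Z=6083127.369 m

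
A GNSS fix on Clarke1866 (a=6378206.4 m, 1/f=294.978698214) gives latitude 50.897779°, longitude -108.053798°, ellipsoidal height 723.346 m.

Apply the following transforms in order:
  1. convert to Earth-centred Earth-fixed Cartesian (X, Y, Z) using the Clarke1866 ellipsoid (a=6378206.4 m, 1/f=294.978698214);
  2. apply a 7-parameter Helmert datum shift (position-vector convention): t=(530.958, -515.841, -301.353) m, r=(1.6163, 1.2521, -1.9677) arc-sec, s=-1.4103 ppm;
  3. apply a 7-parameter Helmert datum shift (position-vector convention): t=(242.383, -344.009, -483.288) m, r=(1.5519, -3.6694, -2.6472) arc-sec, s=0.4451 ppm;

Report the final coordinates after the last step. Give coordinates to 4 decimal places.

X=-1248755.7862 m, Y=-3833871.5535 m, Z=4925874.4891 m

start: φ=50.897779°, λ=-108.053798°, h=723.346 m
→ ECEF (a=6378206.400, f=1/294.978698214): X=-1249386.8363, Y=-3832967.6779, Z=4926737.3962
→ Helmert 7p (PV): X=-1248860.7746, Y=-3833504.8006, Z=4926406.6440
→ Helmert 7p (PV): X=-1248755.7862, Y=-3833871.5535, Z=4925874.4891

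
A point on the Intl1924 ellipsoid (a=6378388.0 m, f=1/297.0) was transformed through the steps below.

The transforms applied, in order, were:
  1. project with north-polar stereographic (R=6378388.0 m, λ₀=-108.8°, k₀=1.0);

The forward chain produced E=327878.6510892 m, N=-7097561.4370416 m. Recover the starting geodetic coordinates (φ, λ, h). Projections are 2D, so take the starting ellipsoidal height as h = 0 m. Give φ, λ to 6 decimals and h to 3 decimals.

φ=31.767084°, λ=-106.155047°, h=0.000 m

start: E=327878.6511, N=-7097561.4370 m
→ stereo⁻¹: φ=31.76708400°, λ=-106.15504700°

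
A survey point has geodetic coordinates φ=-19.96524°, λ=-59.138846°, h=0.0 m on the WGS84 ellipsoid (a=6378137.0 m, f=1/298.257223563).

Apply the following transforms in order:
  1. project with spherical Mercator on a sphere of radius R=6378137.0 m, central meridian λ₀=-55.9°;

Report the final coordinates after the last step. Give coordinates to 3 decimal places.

E=-360546.687 m, N=-2268913.582 m

start: φ=-19.965240°, λ=-59.138846°, h=0.000 m
→ merc (R=6378137.0, λ₀=-55.9°): E=-360546.6875, N=-2268913.5821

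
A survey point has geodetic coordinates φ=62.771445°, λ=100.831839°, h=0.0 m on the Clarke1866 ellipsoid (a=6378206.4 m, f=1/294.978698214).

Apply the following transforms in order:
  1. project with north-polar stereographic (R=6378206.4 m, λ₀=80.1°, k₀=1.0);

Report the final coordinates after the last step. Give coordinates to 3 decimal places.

start: φ=62.771445°, λ=100.831839°, h=0.000 m
→ stereo (R=6378206.4, λ₀=80.1°): E=1093654.3360, N=-2889415.2907

E=1093654.336 m, N=-2889415.291 m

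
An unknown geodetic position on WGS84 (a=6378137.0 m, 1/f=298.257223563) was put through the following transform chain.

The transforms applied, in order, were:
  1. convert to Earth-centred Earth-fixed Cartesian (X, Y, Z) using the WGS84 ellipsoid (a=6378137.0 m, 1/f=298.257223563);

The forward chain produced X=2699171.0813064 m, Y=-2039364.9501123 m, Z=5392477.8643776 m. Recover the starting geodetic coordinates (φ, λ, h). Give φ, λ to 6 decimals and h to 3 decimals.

φ=58.070763°, λ=-37.072955°, h=3025.481 m

start: X=2699171.0813, Y=-2039364.9501, Z=5392477.8644 m
→ geod (Bowring, a=6378137.000): φ=58.07076300°, λ=-37.07295500°, h=3025.4810 m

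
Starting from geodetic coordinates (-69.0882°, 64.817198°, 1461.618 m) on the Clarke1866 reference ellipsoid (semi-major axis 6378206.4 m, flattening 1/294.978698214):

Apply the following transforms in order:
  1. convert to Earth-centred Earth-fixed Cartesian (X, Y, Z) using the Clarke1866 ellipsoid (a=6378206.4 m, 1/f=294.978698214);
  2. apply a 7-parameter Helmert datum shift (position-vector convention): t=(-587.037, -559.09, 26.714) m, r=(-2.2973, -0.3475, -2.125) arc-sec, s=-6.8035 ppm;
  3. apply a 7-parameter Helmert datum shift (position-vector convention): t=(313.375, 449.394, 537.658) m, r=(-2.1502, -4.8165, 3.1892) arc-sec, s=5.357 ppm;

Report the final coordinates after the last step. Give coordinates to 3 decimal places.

start: φ=-69.088200°, λ=64.817198°, h=1461.618 m
→ ECEF (a=6378206.400, f=1/294.978698214): X=971795.8947, Y=2066781.4451, Z=-5936671.2733
→ Helmert 7p (PV): X=971233.5402, Y=2066132.1621, Z=-5936625.5509
→ Helmert 7p (PV): X=971658.7992, Y=2066545.7549, Z=-5936118.5544

X=971658.799 m, Y=2066545.755 m, Z=-5936118.554 m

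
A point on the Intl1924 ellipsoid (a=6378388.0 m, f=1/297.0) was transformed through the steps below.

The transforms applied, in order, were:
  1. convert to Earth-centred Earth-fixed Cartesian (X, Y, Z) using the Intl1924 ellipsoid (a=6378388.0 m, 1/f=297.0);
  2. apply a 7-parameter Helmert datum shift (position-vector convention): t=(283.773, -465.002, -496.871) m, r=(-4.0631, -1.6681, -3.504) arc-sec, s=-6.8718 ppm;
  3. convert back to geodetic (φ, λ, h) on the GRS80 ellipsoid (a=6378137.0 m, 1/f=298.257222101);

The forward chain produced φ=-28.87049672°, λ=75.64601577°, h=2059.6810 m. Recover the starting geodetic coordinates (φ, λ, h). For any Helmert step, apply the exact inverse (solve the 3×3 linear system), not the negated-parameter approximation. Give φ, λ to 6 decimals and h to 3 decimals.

φ=-28.864629°, λ=75.651386°, h=1966.444 m

start: φ=-28.870497°, λ=75.646016°, h=2059.681 m
→ ECEF (a=6378137.000, f=1/298.257222101): X=1386220.8742, Y=5417031.4810, Z=-3062334.0097
→ Helmert⁻¹: X=1385829.8303, Y=5417617.5655, Z=-3061762.6679
→ geod (Bowring, a=6378388.000): φ=-28.86462900°, λ=75.65138600°, h=1966.4440 m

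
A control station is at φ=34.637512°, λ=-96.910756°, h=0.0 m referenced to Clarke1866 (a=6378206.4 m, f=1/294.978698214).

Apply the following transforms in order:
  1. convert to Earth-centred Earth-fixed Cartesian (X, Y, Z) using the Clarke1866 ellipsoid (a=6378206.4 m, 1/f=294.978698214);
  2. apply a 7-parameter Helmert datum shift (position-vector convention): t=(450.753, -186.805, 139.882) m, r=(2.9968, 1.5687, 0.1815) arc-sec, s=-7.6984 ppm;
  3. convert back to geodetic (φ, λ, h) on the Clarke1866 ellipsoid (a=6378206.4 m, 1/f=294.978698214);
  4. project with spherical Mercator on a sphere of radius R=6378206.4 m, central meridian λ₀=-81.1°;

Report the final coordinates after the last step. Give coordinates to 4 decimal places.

E=-1759447.6043 m, N=4114718.3226 m

start: φ=34.637512°, λ=-96.910756°, h=0.000 m
→ ECEF (a=6378206.400, f=1/294.978698214): X=-632118.9533, Y=-5215340.3513, Z=3604666.2553
→ Helmert 7p (PV): X=-631631.3306, Y=-5215539.9341, Z=3604707.4220
→ geod (Bowring, a=6378206.400): φ=34.63710265°, λ=-96.90521477°, h=138.1620 m
→ merc (R=6378206.4, λ₀=-81.1°): E=-1759447.6043, N=4114718.3226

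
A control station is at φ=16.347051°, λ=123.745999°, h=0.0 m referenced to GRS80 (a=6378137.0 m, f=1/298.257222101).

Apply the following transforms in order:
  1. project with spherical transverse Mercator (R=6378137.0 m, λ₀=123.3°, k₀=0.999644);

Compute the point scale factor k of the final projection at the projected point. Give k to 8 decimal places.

start: φ=16.347051°, λ=123.745999°, h=0.000 m
→ into tm (λ₀=123.3°): φ=16.34705100°, λ−λ₀=0.44599900°
scale k = 0.99967189

0.99967189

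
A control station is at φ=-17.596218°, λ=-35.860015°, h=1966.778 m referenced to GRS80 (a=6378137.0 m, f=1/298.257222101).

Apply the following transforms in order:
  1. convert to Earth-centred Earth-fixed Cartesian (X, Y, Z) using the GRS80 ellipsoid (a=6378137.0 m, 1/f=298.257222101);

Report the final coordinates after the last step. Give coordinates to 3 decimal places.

X=4930330.632 m, Y=-3563723.142 m, Z=-1916428.186 m

start: φ=-17.596218°, λ=-35.860015°, h=1966.778 m
→ ECEF (a=6378137.000, f=1/298.257222101): X=4930330.6318, Y=-3563723.1425, Z=-1916428.1865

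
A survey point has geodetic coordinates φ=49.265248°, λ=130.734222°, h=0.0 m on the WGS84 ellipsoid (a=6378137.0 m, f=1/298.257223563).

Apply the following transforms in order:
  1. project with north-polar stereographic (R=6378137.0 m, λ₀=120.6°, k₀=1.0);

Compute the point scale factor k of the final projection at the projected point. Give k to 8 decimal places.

start: φ=49.265248°, λ=130.734222°, h=0.000 m
→ into stereo (λ₀=120.6°): φ=49.26524800°, λ−λ₀=10.13422200°
scale k = 1.13782556

1.13782556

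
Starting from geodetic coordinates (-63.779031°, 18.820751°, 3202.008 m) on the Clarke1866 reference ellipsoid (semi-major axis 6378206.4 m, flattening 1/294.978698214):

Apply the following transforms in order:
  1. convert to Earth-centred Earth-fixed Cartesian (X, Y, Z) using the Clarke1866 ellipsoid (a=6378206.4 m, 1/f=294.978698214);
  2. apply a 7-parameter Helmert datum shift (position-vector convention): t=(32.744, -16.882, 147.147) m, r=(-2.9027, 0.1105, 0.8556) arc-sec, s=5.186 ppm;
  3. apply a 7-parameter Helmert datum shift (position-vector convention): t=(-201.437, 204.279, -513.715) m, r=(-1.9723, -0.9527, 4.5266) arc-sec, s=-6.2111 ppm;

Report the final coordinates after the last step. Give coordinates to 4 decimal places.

start: φ=-63.779031°, λ=18.820751°, h=3202.008 m
→ ECEF (a=6378206.400, f=1/294.978698214): X=2676066.4700, Y=912088.9916, Z=-5701553.6368
→ Helmert 7p (PV): X=2676106.2542, Y=912007.7037, Z=-5701450.3273
→ Helmert 7p (PV): X=2675894.5150, Y=912210.5296, Z=-5701924.9902

X=2675894.5150 m, Y=912210.5296 m, Z=-5701924.9902 m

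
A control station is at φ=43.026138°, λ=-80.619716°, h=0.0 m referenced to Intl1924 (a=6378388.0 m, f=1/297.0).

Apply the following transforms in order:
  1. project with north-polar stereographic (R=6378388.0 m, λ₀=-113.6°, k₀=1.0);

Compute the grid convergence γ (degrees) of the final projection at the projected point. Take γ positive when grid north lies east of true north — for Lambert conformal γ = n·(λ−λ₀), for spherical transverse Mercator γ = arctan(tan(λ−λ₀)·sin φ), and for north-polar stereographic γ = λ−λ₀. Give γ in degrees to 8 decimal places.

start: φ=43.026138°, λ=-80.619716°, h=0.000 m
→ into stereo (λ₀=-113.6°): φ=43.02613800°, λ−λ₀=32.98028400°
convergence γ = 32.98028400°

32.98028400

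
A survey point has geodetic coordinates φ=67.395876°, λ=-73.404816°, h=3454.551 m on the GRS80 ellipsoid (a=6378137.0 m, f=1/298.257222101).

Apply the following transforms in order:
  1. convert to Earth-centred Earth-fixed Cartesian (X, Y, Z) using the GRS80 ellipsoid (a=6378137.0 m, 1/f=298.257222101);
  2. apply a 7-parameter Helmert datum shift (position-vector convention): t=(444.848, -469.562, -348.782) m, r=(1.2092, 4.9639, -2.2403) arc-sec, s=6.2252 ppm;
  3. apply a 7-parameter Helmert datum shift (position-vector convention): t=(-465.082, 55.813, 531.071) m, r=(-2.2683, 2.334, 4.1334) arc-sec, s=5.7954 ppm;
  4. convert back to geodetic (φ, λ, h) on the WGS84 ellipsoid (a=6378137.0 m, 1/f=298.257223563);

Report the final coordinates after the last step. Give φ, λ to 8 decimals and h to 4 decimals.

start: φ=67.395876°, λ=-73.404816°, h=3454.551 m
→ ECEF (a=6378137.000, f=1/298.257222101): X=702556.1880, Y=-2357401.6150, Z=5868712.7332
→ Helmert 7p (PV): X=703121.0403, Y=-2357927.8877, Z=5868369.7575
→ Helmert 7p (PV): X=702773.6889, Y=-2357807.1147, Z=5868952.8121
→ geod (Bowring, a=6378137.000): φ=67.39297416°, λ=-73.40265889°, h=3849.4396 m

φ=67.39297416°, λ=-73.40265889°, h=3849.4396 m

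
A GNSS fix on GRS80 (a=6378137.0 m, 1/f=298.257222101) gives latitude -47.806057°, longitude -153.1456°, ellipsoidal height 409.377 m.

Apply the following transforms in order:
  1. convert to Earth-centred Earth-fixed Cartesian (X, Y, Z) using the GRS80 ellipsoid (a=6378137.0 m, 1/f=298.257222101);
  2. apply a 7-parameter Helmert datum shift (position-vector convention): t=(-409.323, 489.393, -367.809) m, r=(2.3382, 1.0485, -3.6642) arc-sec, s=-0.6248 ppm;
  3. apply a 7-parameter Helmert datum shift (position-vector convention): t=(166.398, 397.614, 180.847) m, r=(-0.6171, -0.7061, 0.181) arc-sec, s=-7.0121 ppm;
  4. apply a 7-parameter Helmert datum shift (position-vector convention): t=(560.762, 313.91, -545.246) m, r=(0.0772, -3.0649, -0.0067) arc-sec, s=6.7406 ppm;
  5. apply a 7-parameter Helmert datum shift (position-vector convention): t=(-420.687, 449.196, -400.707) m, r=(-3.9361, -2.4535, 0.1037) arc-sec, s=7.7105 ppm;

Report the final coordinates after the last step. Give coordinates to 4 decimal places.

X=-3829176.3194 m, Y=-1937148.9999 m, Z=-4703964.2406 m

start: φ=-47.806057°, λ=-153.145600°, h=409.377 m
→ ECEF (a=6378137.000, f=1/298.257222101): X=-3829133.5751, Y=-1938800.0183, Z=-4702723.2539
→ Helmert 7p (PV): X=-3829598.8527, Y=-1938188.0816, Z=-4703090.6382
→ Helmert 7p (PV): X=-3829387.8006, Y=-1937794.3078, Z=-4702884.1237
→ Helmert 7p (PV): X=-3828783.0330, Y=-1937491.5751, Z=-4703518.6967
→ Helmert 7p (PV): X=-3829176.3194, Y=-1937148.9999, Z=-4703964.2406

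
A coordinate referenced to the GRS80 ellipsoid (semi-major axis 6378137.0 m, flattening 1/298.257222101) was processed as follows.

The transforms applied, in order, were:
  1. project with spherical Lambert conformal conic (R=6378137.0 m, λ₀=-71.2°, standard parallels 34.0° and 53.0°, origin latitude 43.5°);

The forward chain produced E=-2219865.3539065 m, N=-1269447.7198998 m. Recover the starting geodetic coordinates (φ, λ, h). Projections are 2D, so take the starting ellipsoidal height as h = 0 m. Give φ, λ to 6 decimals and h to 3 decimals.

start: E=-2219865.3539, N=-1269447.7199 m
→ lcc⁻¹: φ=29.28715200°, λ=-93.98431900°

φ=29.287152°, λ=-93.984319°, h=0.000 m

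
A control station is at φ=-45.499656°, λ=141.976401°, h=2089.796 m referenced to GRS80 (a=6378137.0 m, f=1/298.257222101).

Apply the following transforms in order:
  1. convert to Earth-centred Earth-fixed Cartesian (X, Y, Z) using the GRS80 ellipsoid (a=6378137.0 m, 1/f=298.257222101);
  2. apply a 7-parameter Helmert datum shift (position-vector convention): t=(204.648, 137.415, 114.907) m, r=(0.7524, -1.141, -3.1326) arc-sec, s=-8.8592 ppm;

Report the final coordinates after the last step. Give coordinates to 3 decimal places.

start: φ=-45.499656°, λ=141.976401°, h=2089.796 m
→ ECEF (a=6378137.000, f=1/298.257222101): X=-3528851.8823, Y=2759382.6769, Z=-4527932.9471
→ Helmert 7p (PV): X=-3528549.0173, Y=2759565.7557, Z=-4527787.3813

X=-3528549.017 m, Y=2759565.756 m, Z=-4527787.381 m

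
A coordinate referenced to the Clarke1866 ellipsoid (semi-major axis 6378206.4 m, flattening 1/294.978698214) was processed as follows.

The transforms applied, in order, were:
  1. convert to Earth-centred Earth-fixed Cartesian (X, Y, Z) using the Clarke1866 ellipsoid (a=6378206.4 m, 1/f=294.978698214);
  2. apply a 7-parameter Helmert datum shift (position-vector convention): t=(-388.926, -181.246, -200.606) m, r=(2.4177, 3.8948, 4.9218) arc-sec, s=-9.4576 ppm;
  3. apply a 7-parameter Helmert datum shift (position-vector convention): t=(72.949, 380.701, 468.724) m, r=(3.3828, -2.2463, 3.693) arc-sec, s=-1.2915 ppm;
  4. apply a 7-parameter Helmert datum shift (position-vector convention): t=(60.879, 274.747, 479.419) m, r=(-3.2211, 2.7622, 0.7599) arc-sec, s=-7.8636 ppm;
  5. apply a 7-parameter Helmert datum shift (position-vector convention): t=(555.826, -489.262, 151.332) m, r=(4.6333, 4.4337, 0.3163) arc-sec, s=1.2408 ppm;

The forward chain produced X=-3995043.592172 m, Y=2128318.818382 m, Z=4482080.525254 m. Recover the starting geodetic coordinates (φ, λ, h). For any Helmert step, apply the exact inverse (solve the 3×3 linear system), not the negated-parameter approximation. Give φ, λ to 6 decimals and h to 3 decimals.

start: X=-3995043.5922, Y=2128318.8184, Z=4482080.5253 m
→ Helmert⁻¹: X=-3995687.5327, Y=2128912.2401, Z=4481789.9226
→ Helmert⁻¹: X=-3995832.0027, Y=2128598.9711, Z=4481325.4737
→ Helmert⁻¹: X=-3995823.2075, Y=2128366.0482, Z=4480871.1469
→ Helmert⁻¹: X=-3995505.8874, Y=2128715.2878, Z=4481013.7369
→ geod (Bowring, a=6378206.400): φ=44.90076000°, λ=151.95231700°, h=2370.8780 m

φ=44.900760°, λ=151.952317°, h=2370.878 m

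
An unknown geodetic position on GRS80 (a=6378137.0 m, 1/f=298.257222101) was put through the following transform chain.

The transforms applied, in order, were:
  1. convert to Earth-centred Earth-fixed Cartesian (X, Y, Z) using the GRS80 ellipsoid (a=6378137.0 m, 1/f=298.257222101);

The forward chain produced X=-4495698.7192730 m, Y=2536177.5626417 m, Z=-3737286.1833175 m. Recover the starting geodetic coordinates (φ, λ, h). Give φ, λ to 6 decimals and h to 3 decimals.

φ=-36.088871°, λ=150.571167°, h=1903.438 m

start: X=-4495698.7193, Y=2536177.5626, Z=-3737286.1833 m
→ geod (Bowring, a=6378137.000): φ=-36.08887100°, λ=150.57116700°, h=1903.4380 m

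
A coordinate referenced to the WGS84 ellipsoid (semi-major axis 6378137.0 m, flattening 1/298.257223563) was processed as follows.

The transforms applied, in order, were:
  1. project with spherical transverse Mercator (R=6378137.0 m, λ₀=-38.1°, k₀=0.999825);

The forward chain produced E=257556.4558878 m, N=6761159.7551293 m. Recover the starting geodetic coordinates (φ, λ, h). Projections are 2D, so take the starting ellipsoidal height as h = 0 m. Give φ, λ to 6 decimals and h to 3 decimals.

start: E=257556.4559, N=6761159.7551 m
→ tm⁻¹: φ=60.66389300°, λ=-33.37395300°

φ=60.663893°, λ=-33.373953°, h=0.000 m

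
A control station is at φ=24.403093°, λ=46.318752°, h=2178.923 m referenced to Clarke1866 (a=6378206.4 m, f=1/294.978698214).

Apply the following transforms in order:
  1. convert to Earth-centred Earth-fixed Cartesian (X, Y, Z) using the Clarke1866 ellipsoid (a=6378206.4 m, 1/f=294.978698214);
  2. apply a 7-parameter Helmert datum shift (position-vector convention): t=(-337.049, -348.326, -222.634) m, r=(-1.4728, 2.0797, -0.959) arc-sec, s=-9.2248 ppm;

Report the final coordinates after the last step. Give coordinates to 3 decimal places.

start: φ=24.403093°, λ=46.318752°, h=2178.923 m
→ ECEF (a=6378206.400, f=1/294.978698214): X=4015227.0888, Y=4204449.2133, Z=2619755.8083
→ Helmert 7p (PV): X=4014898.9618, Y=4204062.1398, Z=2619438.5028

X=4014898.962 m, Y=4204062.140 m, Z=2619438.503 m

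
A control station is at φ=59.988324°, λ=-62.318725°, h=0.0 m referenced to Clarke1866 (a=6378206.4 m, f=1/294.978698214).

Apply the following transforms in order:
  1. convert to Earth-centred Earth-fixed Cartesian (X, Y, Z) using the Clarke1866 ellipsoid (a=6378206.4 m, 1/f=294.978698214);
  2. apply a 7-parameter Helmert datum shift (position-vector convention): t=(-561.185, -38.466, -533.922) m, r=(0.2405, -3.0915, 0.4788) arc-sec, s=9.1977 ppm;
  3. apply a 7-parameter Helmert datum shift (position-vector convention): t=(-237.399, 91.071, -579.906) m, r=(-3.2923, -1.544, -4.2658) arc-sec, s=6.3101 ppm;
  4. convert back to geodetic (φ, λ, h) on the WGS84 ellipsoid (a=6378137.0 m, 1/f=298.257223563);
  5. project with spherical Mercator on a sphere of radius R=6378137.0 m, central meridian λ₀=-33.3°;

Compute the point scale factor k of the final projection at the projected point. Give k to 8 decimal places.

start: φ=59.988324°, λ=-62.318725°, h=0.000 m
→ ECEF (a=6378206.400, f=1/294.978698214): X=1485804.5205, Y=-2832289.2205, Z=5499629.0909
→ Helmert 7p (PV): X=1485181.1468, Y=-2832356.7006, Z=5499164.7199
→ Helmert 7p (PV): X=1484853.3782, Y=-2832226.4419, Z=5498675.8407
→ geod (Bowring, a=6378137.000): φ=59.98605663°, λ=-62.33329353°, h=-1183.0401 m
→ into merc (λ₀=-33.3°): φ=59.98605663°, λ−λ₀=-29.03329353°
scale k = 1.99915740

1.99915740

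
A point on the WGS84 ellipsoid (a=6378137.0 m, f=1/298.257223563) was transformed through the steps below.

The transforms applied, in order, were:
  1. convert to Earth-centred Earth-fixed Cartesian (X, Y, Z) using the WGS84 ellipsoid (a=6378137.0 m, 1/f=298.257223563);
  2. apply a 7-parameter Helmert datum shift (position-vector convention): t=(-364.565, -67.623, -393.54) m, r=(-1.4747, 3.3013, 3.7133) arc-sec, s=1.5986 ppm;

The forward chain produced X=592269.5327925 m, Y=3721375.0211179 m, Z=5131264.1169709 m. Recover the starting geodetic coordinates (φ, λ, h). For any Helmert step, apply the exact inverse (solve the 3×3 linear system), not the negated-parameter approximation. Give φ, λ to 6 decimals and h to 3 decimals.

start: X=592269.5328, Y=3721375.0211, Z=5131264.1170 m
→ Helmert⁻¹: X=592618.0116, Y=3721389.3371, Z=5131685.5447
→ geod (Bowring, a=6378137.000): φ=53.89290200°, λ=80.95182600°, h=2422.7480 m

φ=53.892902°, λ=80.951826°, h=2422.748 m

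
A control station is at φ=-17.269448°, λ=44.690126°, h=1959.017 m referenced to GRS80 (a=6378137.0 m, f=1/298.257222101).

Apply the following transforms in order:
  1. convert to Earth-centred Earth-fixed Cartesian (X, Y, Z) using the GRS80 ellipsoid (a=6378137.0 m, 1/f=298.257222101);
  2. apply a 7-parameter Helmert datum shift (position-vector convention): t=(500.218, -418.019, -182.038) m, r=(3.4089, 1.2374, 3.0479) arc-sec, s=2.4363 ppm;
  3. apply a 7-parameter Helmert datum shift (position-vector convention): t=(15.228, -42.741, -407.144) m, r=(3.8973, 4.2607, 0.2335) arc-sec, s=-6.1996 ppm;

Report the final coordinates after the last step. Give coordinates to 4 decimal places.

X=4332926.1006 m, Y=4285592.0538 m, Z=-1882457.1668 m

start: φ=-17.269448°, λ=44.690126°, h=1959.017 m
→ ECEF (a=6378137.000, f=1/298.257222101): X=4332545.3114, Y=4285933.3529, Z=-1881911.3808
→ Helmert 7p (PV): X=4332981.4632, Y=4285620.8984, Z=-1882053.1621
→ Helmert 7p (PV): X=4332926.1006, Y=4285592.0538, Z=-1882457.1668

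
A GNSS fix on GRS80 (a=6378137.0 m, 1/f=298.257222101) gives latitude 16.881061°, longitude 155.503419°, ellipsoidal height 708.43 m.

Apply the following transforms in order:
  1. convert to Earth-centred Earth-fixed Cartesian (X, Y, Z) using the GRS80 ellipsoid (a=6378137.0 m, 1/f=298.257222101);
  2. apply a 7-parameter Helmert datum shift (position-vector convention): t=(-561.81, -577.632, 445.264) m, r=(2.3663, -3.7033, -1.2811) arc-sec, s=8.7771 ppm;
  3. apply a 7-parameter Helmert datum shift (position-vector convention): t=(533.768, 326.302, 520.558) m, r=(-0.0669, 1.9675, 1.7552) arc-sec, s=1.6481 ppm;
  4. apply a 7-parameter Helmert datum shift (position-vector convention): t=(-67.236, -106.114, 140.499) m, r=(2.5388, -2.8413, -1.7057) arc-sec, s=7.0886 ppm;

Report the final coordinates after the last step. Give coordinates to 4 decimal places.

start: φ=16.881061°, λ=155.503419°, h=708.430 m
→ ECEF (a=6378137.000, f=1/298.257222101): X=-5556103.3877, Y=2531661.7968, Z=1840447.4792
→ Helmert 7p (PV): X=-5556731.2839, Y=2531119.7803, Z=1840838.1851
→ Helmert 7p (PV): X=-5556210.6532, Y=2531403.5661, Z=1841413.9601
→ Helmert 7p (PV): X=-5556321.7071, Y=2531338.6783, Z=1841522.1327

X=-5556321.7071 m, Y=2531338.6783 m, Z=1841522.1327 m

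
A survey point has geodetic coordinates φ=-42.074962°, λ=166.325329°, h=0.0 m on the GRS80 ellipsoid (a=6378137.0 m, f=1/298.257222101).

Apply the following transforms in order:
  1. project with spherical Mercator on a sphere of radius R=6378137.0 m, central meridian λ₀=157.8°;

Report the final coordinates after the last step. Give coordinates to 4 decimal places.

start: φ=-42.074962°, λ=166.325329°, h=0.000 m
→ merc (R=6378137.0, λ₀=157.8°): E=949035.2831, N=-5172215.0105

E=949035.2831 m, N=-5172215.0105 m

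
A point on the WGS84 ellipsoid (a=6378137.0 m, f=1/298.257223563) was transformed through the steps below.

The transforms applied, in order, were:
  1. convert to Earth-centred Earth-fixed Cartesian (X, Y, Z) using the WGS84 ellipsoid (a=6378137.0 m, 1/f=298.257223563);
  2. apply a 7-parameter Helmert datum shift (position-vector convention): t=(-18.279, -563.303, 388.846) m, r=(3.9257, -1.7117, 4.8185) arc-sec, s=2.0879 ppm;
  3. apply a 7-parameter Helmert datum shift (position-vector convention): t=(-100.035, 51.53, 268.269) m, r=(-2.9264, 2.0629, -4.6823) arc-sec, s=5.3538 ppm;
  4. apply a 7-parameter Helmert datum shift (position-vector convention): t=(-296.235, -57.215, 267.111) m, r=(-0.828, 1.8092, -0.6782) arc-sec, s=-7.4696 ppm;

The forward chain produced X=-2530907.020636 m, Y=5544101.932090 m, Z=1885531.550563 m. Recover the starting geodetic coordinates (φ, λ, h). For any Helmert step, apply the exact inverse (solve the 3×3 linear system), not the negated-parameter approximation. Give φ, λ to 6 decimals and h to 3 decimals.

φ=17.290953°, λ=114.531454°, h=3276.510 m

start: X=-2530907.0206, Y=5544101.9321, Z=1885531.5506 m
→ Helmert⁻¹: X=-2530664.4540, Y=5544184.6712, Z=1885278.5805
→ Helmert⁻¹: X=-2530695.5754, Y=5544019.2670, Z=1885053.5658
→ Helmert⁻¹: X=-2530526.8458, Y=5544665.9763, Z=1884576.2567
→ geod (Bowring, a=6378137.000): φ=17.29095300°, λ=114.53145400°, h=3276.5100 m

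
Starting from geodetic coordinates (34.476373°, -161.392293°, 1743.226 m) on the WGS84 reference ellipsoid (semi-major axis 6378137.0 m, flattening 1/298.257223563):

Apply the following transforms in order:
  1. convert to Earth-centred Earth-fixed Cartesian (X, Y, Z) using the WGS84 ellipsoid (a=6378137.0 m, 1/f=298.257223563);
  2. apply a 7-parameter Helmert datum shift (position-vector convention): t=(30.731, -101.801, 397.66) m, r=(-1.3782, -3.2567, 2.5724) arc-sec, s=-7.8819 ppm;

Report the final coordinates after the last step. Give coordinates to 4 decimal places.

start: φ=34.476373°, λ=-161.392293°, h=1743.226 m
→ ECEF (a=6378137.000, f=1/298.257223563): X=-4989741.0616, Y=-1679980.6255, Z=3591118.4044
→ Helmert 7p (PV): X=-4989706.7499, Y=-1680107.4187, Z=3591420.2026

X=-4989706.7499 m, Y=-1680107.4187 m, Z=3591420.2026 m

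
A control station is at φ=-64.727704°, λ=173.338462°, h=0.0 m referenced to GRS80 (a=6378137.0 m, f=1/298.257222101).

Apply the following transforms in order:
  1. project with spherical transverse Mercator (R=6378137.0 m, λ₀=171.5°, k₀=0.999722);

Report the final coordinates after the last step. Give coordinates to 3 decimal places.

start: φ=-64.727704°, λ=173.338462°, h=0.000 m
→ tm (R=6378137.0, λ₀=171.5°): E=87338.3390, N=-7204719.1911

E=87338.339 m, N=-7204719.191 m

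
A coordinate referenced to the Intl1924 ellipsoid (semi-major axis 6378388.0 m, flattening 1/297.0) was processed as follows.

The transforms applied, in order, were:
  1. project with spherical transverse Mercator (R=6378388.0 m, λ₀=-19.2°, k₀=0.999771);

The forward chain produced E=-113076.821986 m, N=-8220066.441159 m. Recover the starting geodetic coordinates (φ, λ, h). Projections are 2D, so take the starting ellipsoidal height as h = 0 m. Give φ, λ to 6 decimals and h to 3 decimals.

start: E=-113076.8220, N=-8220066.4412 m
→ tm⁻¹: φ=-73.82503500°, λ=-22.84918800°

φ=-73.825035°, λ=-22.849188°, h=0.000 m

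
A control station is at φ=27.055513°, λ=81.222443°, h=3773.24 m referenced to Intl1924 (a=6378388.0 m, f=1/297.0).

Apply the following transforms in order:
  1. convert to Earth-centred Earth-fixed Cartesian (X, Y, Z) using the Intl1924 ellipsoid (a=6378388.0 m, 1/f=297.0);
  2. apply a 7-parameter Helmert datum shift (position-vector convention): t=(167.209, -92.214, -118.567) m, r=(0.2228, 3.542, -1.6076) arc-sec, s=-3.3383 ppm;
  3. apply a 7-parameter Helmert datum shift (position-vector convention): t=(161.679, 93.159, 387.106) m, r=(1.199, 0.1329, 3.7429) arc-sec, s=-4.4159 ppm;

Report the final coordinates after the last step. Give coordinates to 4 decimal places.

X=868249.9284 m, Y=5621025.3197 m, Z=2885720.3772 m

start: φ=27.055513°, λ=81.222443°, h=3773.240 m
→ ECEF (a=6378388.000, f=1/297.0): X=867934.5518, Y=5621078.8602, Z=2885450.9299
→ Helmert 7p (PV): X=868192.2222, Y=5620958.0001, Z=2885313.8978
→ Helmert 7p (PV): X=868249.9284, Y=5621025.3197, Z=2885720.3772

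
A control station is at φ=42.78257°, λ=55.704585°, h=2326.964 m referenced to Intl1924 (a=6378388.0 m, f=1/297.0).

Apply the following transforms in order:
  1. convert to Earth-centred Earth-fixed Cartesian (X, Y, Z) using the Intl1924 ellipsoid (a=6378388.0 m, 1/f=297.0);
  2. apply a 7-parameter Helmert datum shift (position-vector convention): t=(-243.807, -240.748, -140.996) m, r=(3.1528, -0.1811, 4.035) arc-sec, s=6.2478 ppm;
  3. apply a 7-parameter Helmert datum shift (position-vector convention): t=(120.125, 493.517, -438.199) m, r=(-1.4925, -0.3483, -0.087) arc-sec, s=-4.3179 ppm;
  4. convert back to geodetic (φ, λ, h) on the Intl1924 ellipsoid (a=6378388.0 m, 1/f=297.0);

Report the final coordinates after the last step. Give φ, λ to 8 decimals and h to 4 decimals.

φ=42.77835805°, λ=55.70854240°, h=2048.1752 m

start: φ=42.782570°, λ=55.704585°, h=2326.964 m
→ ECEF (a=6378388.000, f=1/297.0): X=2642805.2133, Y=3874873.6074, Z=4311460.6921
→ Helmert 7p (PV): X=2642498.3308, Y=3874642.8664, Z=4311408.1822
→ Helmert 7p (PV): X=2642601.3998, Y=3875149.7351, Z=4310927.7929
→ geod (Bowring, a=6378388.000): φ=42.77835805°, λ=55.70854240°, h=2048.1752 m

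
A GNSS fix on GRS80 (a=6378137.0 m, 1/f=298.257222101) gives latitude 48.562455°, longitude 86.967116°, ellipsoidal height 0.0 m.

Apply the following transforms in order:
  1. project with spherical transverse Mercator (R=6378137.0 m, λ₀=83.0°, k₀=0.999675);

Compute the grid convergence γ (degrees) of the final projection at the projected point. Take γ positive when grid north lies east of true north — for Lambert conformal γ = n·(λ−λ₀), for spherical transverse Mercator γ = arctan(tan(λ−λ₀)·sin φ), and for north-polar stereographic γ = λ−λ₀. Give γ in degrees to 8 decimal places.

start: φ=48.562455°, λ=86.967116°, h=0.000 m
→ into tm (λ₀=83.0°): φ=48.56245500°, λ−λ₀=3.96711600°
convergence γ = 2.97614004°

2.97614004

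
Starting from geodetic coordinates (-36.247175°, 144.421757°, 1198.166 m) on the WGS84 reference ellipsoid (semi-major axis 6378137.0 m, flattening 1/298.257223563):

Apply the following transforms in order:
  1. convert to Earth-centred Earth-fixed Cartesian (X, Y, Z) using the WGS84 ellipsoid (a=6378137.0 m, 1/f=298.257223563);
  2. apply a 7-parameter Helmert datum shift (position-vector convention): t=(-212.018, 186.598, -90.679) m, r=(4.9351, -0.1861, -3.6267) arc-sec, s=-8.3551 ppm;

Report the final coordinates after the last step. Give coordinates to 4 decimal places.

start: φ=-36.247175°, λ=144.421757°, h=1198.166 m
→ ECEF (a=6378137.000, f=1/298.257223563): X=-4189254.5549, Y=2996806.1802, Z=-3751054.0670
→ Helmert 7p (PV): X=-4189375.4953, Y=2997131.1446, Z=-3751045.4841

X=-4189375.4953 m, Y=2997131.1446 m, Z=-3751045.4841 m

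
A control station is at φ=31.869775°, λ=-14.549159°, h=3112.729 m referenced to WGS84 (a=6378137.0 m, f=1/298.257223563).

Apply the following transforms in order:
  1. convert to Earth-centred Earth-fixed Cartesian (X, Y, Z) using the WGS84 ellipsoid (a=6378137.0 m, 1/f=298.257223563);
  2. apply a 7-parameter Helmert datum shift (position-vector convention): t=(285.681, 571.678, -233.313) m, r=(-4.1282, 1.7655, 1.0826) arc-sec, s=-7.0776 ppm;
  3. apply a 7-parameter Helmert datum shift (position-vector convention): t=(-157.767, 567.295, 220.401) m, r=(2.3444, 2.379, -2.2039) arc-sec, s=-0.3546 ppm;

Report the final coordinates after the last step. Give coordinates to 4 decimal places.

start: φ=31.869775°, λ=-14.549159°, h=3112.729 m
→ ECEF (a=6378137.000, f=1/298.257223563): X=5250394.6347, Y=-1362651.5050, Z=3349820.3519
→ Helmert 7p (PV): X=5250678.9797, Y=-1361975.5826, Z=3349545.6624
→ Helmert 7p (PV): X=5250543.4311, Y=-1361501.9780, Z=3349688.8356

X=5250543.4311 m, Y=-1361501.9780 m, Z=3349688.8356 m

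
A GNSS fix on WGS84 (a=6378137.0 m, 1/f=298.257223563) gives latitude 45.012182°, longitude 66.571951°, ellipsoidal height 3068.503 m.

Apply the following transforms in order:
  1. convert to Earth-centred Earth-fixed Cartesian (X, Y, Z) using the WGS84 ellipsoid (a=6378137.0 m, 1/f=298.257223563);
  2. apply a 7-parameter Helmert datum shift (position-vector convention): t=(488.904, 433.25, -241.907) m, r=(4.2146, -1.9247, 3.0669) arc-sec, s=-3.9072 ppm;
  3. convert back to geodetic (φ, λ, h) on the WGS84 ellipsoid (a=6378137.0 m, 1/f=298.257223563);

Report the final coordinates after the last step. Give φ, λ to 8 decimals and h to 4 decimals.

start: φ=45.012182°, λ=66.571951°, h=3068.503 m
→ ECEF (a=6378137.000, f=1/298.257223563): X=1796663.0077, Y=4146273.1061, Z=4490475.8150
→ Helmert 7p (PV): X=1797041.3408, Y=4146625.1164, Z=4490317.8481
→ geod (Bowring, a=6378137.000): φ=45.00816628°, λ=66.56932429°, h=3291.4824 m

φ=45.00816628°, λ=66.56932429°, h=3291.4824 m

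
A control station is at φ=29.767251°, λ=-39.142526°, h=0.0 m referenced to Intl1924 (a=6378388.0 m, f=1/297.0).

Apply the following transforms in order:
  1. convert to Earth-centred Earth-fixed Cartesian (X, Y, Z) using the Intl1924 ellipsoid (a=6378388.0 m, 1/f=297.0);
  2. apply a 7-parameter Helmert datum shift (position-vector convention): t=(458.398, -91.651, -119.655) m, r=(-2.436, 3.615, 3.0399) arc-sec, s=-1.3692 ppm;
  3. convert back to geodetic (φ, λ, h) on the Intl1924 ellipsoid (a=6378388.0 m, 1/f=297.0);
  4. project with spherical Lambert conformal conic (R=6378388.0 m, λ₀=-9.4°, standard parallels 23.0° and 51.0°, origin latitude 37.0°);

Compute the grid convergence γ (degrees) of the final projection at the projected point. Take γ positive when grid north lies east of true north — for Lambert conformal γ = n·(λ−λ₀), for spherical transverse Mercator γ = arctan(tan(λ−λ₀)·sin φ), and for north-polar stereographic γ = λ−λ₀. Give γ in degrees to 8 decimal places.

start: φ=29.767251°, λ=-39.142526°, h=0.000 m
→ ECEF (a=6378388.000, f=1/297.0): X=4297748.7433, Y=-3497985.4639, Z=3148049.0632
→ Helmert 7p (PV): X=4298307.9822, Y=-3497971.8074, Z=3147891.0870
→ geod (Bowring, a=6378388.000): φ=29.76411002°, λ=-39.13876665°, h=290.6070 m
→ into lcc (λ₀=-9.4°): φ=29.76411002°, λ−λ₀=-29.73876665°
convergence γ = -18.08124499°

-18.08124499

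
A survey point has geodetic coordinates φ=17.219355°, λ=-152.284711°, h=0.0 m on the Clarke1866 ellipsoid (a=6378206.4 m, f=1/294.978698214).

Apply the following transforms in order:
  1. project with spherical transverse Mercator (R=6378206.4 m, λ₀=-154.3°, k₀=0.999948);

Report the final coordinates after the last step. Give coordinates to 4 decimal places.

E=214313.2636 m, N=1917887.0947 m

start: φ=17.219355°, λ=-152.284711°, h=0.000 m
→ tm (R=6378206.4, λ₀=-154.3°): E=214313.2636, N=1917887.0947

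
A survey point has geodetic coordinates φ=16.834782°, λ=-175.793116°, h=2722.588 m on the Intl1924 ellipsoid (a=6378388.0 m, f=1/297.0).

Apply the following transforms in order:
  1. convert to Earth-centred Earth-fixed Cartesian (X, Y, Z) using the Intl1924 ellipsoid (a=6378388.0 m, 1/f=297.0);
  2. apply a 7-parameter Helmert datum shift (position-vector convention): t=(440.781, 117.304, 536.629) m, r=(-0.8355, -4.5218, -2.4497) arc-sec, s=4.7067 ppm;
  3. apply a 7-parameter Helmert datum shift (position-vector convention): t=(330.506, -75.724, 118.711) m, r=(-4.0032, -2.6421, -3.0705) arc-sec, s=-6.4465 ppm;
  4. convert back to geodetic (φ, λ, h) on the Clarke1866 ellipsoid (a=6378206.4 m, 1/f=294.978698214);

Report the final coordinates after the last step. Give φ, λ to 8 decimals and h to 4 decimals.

start: φ=16.834782°, λ=-175.793116°, h=2722.588 m
→ ECEF (a=6378388.000, f=1/297.0): X=-6092902.1379, Y=-448170.7712, Z=1836150.8889
→ Helmert 7p (PV): X=-6092535.6099, Y=-447975.7765, Z=1836564.4044
→ Helmert 7p (PV): X=-6092196.0219, Y=-447922.2745, Z=1836601.9299
→ geod (Bowring, a=6378206.400): φ=16.84130358°, λ=-175.79495464°, h=2355.6313 m

φ=16.84130358°, λ=-175.79495464°, h=2355.6313 m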